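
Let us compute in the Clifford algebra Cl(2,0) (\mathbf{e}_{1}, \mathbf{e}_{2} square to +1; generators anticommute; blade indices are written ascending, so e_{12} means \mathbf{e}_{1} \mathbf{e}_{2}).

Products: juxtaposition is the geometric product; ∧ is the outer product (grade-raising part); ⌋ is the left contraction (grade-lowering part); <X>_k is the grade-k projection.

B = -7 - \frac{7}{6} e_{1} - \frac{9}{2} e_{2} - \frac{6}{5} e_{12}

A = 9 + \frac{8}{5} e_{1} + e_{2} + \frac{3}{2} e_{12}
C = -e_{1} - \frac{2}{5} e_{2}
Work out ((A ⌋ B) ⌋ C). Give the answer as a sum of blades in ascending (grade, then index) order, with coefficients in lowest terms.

step 1: -\frac{2027}{30} - \frac{93}{10} e_{1} - \frac{2121}{50} e_{2} - \frac{54}{5} e_{12}
step 2: \frac{6567}{250} + \frac{2027}{30} e_{1} + \frac{2027}{75} e_{2}
Answer: \frac{6567}{250} + \frac{2027}{30} e_{1} + \frac{2027}{75} e_{2}


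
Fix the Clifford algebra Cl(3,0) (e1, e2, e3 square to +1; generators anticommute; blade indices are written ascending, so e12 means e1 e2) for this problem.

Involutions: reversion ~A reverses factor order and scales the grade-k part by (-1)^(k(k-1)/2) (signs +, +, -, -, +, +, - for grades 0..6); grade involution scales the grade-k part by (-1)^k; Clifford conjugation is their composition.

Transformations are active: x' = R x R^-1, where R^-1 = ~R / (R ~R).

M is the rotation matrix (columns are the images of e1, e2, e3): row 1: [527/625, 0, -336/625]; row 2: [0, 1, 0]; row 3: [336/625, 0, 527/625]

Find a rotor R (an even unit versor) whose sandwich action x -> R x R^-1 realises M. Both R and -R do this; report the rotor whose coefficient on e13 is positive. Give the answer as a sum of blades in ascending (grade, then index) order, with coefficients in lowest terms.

Method: write R = a + b12*e12 + b13*e13 + b23*e23 with a^2 + b12^2 + b13^2 + b23^2 = 1 (so R^-1 = ~R). Expanding the columns R e_j ~R gives tr M = 4a^2 - 1 and, from the antisymmetric part, M21 - M12 = -4a*b12, M13 - M31 = 4a*b13, M32 - M23 = -4a*b23.
Here tr M = 1679/625, so a^2 = (1 + tr M)/4 = 576/625 and a = ±24/25. Taking a = 24/25: M21 - M12 = 0, M13 - M31 = -672/625, M32 - M23 = 0, giving b12 = 0, b13 = -7/25, b23 = 0, i.e. R = 24/25 - 7/25*e13.
Its e13 coefficient is negative, so report the other preimage -R.
Answer: -24/25 + 7/25*e13. Sheet selection: the two-to-one cover makes ±R indistinguishable at the matrix level (trace 1679/625), so uniqueness comes from the required sign on e13.


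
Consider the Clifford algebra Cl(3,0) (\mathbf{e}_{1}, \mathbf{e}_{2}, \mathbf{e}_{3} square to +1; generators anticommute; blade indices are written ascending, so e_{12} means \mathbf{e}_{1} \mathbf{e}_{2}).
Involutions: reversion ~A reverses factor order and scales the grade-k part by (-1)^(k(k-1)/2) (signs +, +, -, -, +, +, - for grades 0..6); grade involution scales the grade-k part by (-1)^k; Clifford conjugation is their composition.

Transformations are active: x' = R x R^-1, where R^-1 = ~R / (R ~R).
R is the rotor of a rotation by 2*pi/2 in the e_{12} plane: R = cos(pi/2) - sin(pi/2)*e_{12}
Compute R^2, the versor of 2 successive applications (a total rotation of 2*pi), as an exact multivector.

The rotor phase is half the rotation angle and phases add under composition, so 2 steps in the e_{12} plane accumulate phase 2*(pi/2) = \pi: R^2 = cos(\pi) - sin(\pi)*e_{12}.
cos(\pi) = -1 and sin(\pi) = 0, so R^2 = -1. The total rotation 2*pi is 1 full turn, so every vector returns to itself, yet the rotor is -1, on the OTHER sheet of the double cover (an odd number of 2*pi turns).
Answer: -1


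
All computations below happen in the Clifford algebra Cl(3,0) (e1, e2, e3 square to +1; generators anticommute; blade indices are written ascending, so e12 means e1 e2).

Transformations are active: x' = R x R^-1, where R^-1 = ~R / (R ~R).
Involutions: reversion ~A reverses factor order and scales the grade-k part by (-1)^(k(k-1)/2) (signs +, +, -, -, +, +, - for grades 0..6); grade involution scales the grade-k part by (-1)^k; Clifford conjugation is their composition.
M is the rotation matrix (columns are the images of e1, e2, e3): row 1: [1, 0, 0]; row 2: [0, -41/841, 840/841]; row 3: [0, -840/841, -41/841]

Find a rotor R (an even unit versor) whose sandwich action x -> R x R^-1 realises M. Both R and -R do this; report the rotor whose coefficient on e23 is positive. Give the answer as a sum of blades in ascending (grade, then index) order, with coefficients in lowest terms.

Method: write R = a + b12*e12 + b13*e13 + b23*e23 with a^2 + b12^2 + b13^2 + b23^2 = 1 (so R^-1 = ~R). Expanding the columns R e_j ~R gives tr M = 4a^2 - 1 and, from the antisymmetric part, M21 - M12 = -4a*b12, M13 - M31 = 4a*b13, M32 - M23 = -4a*b23.
Here tr M = 759/841, so a^2 = (1 + tr M)/4 = 400/841 and a = ±20/29. Taking a = 20/29: M21 - M12 = 0, M13 - M31 = 0, M32 - M23 = -1680/841, giving b12 = 0, b13 = 0, b23 = 21/29, i.e. R = 20/29 + 21/29*e23.
Its e23 coefficient is already positive.
Answer: 20/29 + 21/29*e23. Sheet selection: the two-to-one cover makes ±R indistinguishable at the matrix level (trace 759/841), so uniqueness comes from the required sign on e23.


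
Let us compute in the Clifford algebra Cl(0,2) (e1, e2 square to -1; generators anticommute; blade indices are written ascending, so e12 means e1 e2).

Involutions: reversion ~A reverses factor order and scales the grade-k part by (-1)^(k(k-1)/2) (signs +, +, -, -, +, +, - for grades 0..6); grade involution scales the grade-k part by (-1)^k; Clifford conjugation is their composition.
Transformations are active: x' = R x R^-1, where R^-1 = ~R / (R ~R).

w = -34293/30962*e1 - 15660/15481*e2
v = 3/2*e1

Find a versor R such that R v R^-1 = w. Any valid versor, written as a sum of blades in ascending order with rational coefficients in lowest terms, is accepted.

Here q(v) = q(w) = -9/4; the classical choice R = v + w = 6075/15481*e1 - 15660/15481*e2 then realises v -> w under the sandwich.
Answer: 6075/15481*e1 - 15660/15481*e2


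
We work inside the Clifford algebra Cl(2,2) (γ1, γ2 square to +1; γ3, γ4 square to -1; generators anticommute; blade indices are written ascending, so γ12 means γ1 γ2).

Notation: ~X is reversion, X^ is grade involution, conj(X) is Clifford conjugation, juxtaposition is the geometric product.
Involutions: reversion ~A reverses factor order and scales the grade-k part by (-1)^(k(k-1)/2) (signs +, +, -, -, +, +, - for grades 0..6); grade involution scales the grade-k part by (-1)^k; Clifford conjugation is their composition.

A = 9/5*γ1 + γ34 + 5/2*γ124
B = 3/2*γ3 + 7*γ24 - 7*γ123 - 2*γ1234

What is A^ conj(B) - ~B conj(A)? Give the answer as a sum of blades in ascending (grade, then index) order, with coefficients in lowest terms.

first term: 35/2*γ1 - 5*γ3 - 3/2*γ4 + 2*γ12 + 27/10*γ13 + 98/5*γ23 + 35/2*γ34 + 28/5*γ124 + 18/5*γ234 - 15/4*γ1234
second term: -35/2*γ1 - 5*γ3 + 3/2*γ4 - 2*γ12 + 27/10*γ13 - 28/5*γ23 - 35/2*γ34 + 98/5*γ124 - 18/5*γ234 + 15/4*γ1234
Answer: 35*γ1 - 3*γ4 + 4*γ12 + 126/5*γ23 + 35*γ34 - 14*γ124 + 36/5*γ234 - 15/2*γ1234


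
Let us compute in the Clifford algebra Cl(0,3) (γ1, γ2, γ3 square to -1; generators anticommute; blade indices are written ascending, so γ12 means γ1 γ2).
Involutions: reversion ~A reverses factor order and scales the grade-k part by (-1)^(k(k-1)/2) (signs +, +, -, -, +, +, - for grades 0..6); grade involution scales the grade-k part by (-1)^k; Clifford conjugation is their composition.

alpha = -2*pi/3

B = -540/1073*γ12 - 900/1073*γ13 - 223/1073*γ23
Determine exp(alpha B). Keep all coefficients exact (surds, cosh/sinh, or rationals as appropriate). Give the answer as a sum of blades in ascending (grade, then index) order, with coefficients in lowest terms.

B^2 term by term: the squares give (-540/1073)^2*(γ12)^2 + (-900/1073)^2*(γ13)^2 + (-223/1073)^2*(γ23)^2 = 291600/1151329*(-1) + 810000/1151329*(-1) + 49729/1151329*(-1) = -1 (each basis 2-blade squares to minus the product of its generators' squares); cross terms between blades sharing an index anticommute and cancel. So B^2 = -1.
B^2 = -1 — the negative square puts this in the circular regime; l = 1, alpha*l = -2*pi/3, so exp(alpha B) = cos(-2*pi/3) + (sin(-2*pi/3)/1)*B = -1/2 + (-sqrt(3)/2)*B.
Answer: -1/2 + 270*sqrt(3)/1073*γ12 + 450*sqrt(3)/1073*γ13 + 223*sqrt(3)/2146*γ23


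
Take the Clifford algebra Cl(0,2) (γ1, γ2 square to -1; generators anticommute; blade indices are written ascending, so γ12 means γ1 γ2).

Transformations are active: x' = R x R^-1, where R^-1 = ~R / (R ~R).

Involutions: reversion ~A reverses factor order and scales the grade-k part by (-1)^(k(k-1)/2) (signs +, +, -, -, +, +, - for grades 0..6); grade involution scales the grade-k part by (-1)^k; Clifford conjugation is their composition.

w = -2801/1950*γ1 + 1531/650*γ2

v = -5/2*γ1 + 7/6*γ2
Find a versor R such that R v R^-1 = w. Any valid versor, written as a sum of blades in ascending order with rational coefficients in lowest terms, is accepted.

Take R = v + w = -3838/975*γ1 + 3434/975*γ2. Because q(v) = q(w) = -137/18, conjugation by R sends v exactly to w.
Answer: -3838/975*γ1 + 3434/975*γ2


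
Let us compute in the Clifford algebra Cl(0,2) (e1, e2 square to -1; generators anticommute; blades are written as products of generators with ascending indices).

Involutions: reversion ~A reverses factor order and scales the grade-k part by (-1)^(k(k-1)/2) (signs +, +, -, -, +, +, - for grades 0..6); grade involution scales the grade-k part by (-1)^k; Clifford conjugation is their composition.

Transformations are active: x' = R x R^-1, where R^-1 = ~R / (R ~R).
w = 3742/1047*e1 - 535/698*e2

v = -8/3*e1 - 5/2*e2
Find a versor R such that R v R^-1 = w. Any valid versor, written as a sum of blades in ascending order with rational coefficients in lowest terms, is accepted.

Key observation: q(v) = q(w) = -481/36 (sandwiches preserve the norm), so R = v + w = 950/1047*e1 - 1140/349*e2 works whenever it is invertible — the component of v along it is kept and (v - w)/2 reverses, sending v to w.
Answer: 950/1047*e1 - 1140/349*e2


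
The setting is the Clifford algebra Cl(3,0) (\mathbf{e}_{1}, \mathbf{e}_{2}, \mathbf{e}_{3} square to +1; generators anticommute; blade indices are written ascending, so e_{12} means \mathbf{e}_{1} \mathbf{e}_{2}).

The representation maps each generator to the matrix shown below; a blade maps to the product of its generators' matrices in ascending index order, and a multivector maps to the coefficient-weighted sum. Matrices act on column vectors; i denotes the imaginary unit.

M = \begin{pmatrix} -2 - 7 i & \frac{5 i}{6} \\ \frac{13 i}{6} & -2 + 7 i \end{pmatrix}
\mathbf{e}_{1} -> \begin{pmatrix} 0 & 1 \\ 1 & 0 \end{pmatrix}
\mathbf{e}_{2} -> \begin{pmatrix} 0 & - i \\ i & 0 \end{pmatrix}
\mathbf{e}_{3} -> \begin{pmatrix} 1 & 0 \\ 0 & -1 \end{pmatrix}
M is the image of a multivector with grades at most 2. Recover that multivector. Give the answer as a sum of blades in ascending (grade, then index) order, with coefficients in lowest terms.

Method: 1, rho(e_{1}), rho(e_{2}), rho(e_{3}) form a trace-orthogonal basis of the 2x2 complex matrices (tr(X Y) = 2 if X = Y, else 0), so M = m0*1 + m1*rho(e_{1}) + m2*rho(e_{2}) + m3*rho(e_{3}) with m0 = tr(M)/2 = -2, m1 = tr(M rho(e_{1}))/2 = \frac{3 i}{2}, m2 = tr(M rho(e_{2}))/2 = \frac{2}{3}, m3 = tr(M rho(e_{3}))/2 = - 7 i.
Multiplying table entries, the bivector images are rho(e_{12}) = i*rho(e_{3}), rho(e_{13}) = -i*rho(e_{2}), rho(e_{23}) = i*rho(e_{1}); with real blade coefficients the real parts of m0..m3 are the coefficients of 1, e_{1}, e_{2}, e_{3} and the imaginary parts give the bivectors (e_{23}: Im m1, e_{13}: -Im m2, e_{12}: Im m3).
Answer: -2 + \frac{2}{3} e_{2} - 7 e_{12} + \frac{3}{2} e_{23}


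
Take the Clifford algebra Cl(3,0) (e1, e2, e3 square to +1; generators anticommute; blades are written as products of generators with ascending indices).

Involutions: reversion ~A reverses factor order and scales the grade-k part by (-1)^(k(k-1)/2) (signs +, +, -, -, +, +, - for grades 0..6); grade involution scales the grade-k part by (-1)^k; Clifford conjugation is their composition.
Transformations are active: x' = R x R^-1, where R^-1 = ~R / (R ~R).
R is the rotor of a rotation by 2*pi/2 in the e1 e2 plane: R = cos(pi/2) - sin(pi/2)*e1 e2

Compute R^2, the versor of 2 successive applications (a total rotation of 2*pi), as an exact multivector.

Half-angle bookkeeping: 2 applications in e1 e2 add up to rotor phase 2*pi/2 = pi, so R^2 = cos(pi) - sin(pi)*e1 e2.
cos(pi) = -1 and sin(pi) = 0, so R^2 = -1. The total rotation 2*pi is 1 full turn, so every vector returns to itself, yet the rotor is -1, on the OTHER sheet of the double cover (an odd number of 2*pi turns).
Answer: -1


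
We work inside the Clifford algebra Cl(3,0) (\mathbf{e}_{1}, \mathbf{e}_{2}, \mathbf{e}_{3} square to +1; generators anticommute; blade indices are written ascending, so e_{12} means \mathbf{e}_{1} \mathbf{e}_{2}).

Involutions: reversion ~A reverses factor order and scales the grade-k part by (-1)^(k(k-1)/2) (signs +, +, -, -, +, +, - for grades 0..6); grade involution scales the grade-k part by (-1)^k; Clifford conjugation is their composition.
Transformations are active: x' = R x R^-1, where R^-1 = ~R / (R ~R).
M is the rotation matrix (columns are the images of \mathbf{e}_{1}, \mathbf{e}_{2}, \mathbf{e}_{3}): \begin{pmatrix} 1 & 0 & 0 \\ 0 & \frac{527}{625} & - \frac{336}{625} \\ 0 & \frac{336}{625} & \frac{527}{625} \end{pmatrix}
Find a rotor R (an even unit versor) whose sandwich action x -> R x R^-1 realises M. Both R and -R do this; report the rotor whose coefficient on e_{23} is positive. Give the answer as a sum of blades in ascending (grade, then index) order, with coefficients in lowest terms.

Method: write R = a + b12*e_{12} + b13*e_{13} + b23*e_{23} with a^2 + b12^2 + b13^2 + b23^2 = 1 (so R^-1 = ~R). Expanding the columns R e_j ~R gives tr M = 4a^2 - 1 and, from the antisymmetric part, M21 - M12 = -4a*b12, M13 - M31 = 4a*b13, M32 - M23 = -4a*b23.
Here tr M = \frac{1679}{625}, so a^2 = (1 + tr M)/4 = \frac{576}{625} and a = ±\frac{24}{25}. Taking a = \frac{24}{25}: M21 - M12 = 0, M13 - M31 = 0, M32 - M23 = \frac{672}{625}, giving b12 = 0, b13 = 0, b23 = -\frac{7}{25}, i.e. R = \frac{24}{25} - \frac{7}{25} e_{23}.
Its e_{23} coefficient is negative, so report the other preimage -R.
Answer: -\frac{24}{25} + \frac{7}{25} e_{23}. Why the constraint matters: R and -R act identically through the sandwich — M has trace \frac{1679}{625} either way — so only the sign condition on e_{23} picks one of the two preimages.


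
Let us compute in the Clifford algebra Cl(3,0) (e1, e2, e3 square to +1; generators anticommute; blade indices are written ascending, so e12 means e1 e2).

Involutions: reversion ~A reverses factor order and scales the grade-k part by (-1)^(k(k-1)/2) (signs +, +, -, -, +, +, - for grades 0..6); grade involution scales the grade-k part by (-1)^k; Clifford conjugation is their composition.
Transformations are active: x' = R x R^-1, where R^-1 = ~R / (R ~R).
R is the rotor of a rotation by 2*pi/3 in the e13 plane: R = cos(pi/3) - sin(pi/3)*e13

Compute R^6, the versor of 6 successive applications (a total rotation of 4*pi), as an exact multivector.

Rotor phase runs at HALF the rotation angle; powers of one rotor simply add phase, so after 6 steps in e13 the phase is 6*pi/3 = 2*pi and R^6 = cos(2*pi) - sin(2*pi)*e13.
cos(2*pi) = 1 and sin(2*pi) = 0, so R^6 = 1. The total rotation 4*pi is 2 full turns, so every vector returns to itself, yet the rotor is +1, back on the identity sheet (an even number of 2*pi turns).
Answer: 1


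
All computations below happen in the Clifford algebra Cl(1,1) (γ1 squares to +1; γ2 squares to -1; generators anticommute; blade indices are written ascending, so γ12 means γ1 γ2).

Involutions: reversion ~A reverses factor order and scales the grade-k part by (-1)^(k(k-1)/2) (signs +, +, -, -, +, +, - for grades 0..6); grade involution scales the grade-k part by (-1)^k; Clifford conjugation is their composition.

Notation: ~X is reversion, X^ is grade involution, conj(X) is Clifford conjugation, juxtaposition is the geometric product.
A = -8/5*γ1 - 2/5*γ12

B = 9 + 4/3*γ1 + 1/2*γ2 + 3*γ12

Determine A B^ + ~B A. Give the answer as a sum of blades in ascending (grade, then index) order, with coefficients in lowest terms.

first term: 14/15 - 73/5*γ1 - 16/3*γ2 - 14/5*γ12
second term: -14/15 - 73/5*γ1 - 16/3*γ2 - 14/5*γ12
Answer: -146/5*γ1 - 32/3*γ2 - 28/5*γ12


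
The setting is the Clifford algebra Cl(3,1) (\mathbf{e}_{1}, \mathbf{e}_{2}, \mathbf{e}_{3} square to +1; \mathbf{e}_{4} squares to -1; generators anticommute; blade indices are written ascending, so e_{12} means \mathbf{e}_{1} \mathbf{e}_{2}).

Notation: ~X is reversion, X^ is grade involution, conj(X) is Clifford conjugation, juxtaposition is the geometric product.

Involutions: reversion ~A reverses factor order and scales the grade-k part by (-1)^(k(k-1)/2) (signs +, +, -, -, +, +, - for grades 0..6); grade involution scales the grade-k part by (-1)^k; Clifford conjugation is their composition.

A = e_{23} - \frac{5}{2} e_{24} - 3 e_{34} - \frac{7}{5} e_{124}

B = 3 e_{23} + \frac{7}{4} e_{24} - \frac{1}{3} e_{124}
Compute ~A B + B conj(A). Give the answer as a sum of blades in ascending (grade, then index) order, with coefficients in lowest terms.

first term: \frac{829}{120} + \frac{97}{60} e_{1} - \frac{21}{4} e_{23} - 9 e_{24} + \frac{37}{4} e_{34} + e_{123} + \frac{58}{15} e_{134}
second term: \frac{941}{120} - \frac{197}{60} e_{1} + \frac{21}{4} e_{23} + 9 e_{24} - \frac{37}{4} e_{34} - e_{123} + \frac{68}{15} e_{134}
Answer: \frac{59}{4} - \frac{5}{3} e_{1} + \frac{42}{5} e_{134}


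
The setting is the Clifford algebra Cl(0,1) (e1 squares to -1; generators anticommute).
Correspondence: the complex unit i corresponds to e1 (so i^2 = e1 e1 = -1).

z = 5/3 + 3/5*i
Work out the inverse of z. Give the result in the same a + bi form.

In blades: z = 5/3 + 3/5*e1.
With qbar = 5/3 - 3/5*e1 (scalar fixed, mapped units negated), z qbar = 706/225 (the sum of squared coefficients), so z^-1 = qbar / (706/225) = 375/706 - 135/706*e1; translating back:
Answer: 375/706 - 135/706*i


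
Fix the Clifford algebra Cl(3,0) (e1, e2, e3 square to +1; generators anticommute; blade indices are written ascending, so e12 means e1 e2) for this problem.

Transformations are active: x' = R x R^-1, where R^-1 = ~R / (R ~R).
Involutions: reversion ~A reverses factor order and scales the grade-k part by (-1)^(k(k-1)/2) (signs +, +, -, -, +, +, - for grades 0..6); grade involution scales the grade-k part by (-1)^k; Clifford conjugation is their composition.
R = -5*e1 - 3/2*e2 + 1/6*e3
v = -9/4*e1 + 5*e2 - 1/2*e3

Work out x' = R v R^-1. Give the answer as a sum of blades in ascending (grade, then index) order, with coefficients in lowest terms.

~R = -5*e1 - 3/2*e2 + 1/6*e3, and R ~R = 491/18, so R^-1 = ~R / (491/18).
R v = 11/3 - 227/8*e12 + 23/8*e13 - 1/12*e23
Answer: 1779/1964*e1 - 2653/491*e2 + 535/982*e3


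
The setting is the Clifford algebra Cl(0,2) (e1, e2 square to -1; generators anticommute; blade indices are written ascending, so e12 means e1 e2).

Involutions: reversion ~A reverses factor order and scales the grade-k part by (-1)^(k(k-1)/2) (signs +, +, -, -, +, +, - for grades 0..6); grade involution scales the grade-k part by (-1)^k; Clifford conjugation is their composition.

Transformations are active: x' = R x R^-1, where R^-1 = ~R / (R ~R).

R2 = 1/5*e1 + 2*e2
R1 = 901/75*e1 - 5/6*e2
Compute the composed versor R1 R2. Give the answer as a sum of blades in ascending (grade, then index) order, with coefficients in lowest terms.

Distribute over the terms of R1 (each basis-blade product reordered to ascending indices, repeated generators contracted through their squares):
(901/75*e1) R2 = -901/375 + 1802/75*e12
(-5/6*e2) R2 = 5/3 + 1/6*e12
Summing the partial products and collecting blades:
Answer: -92/125 + 3629/150*e12


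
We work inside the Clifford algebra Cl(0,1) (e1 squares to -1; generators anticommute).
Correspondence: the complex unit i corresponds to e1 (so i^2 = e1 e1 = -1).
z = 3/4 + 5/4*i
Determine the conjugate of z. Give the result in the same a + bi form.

In blades: z = 3/4 + 5/4*e1.
Conjugation here is Clifford conjugation: the scalar is fixed and the grade-1 and grade-2 blades all flip sign, giving 3/4 - 5/4*e1; translating back:
Answer: 3/4 - 5/4*i


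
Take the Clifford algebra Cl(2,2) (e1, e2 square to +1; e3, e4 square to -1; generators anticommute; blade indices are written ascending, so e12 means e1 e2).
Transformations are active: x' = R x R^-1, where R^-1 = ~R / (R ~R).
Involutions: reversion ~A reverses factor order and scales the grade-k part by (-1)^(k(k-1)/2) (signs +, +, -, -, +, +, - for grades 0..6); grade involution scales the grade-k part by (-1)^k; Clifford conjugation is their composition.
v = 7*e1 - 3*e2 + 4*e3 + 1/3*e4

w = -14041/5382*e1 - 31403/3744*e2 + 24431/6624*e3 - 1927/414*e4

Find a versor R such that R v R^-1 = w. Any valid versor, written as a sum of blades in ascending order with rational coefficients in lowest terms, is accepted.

Here q(v) = q(w) = 377/9; the classical choice R = v + w = 23633/5382*e1 - 42635/3744*e2 + 50927/6624*e3 - 1789/414*e4 then realises v -> w under the sandwich.
Answer: 23633/5382*e1 - 42635/3744*e2 + 50927/6624*e3 - 1789/414*e4


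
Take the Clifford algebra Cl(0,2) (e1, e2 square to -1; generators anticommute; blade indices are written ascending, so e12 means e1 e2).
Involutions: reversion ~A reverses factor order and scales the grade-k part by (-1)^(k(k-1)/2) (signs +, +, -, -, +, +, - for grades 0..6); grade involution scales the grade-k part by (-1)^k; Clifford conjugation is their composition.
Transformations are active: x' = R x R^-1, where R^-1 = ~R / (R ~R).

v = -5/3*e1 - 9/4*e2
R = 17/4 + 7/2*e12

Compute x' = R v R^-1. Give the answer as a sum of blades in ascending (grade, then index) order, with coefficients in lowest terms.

~R = 17/4 - 7/2*e12, and R ~R = 485/16, so R^-1 = ~R / (485/16).
R v = 19/24*e1 - 739/48*e2
Answer: 916/485*e1 - 12031/5820*e2


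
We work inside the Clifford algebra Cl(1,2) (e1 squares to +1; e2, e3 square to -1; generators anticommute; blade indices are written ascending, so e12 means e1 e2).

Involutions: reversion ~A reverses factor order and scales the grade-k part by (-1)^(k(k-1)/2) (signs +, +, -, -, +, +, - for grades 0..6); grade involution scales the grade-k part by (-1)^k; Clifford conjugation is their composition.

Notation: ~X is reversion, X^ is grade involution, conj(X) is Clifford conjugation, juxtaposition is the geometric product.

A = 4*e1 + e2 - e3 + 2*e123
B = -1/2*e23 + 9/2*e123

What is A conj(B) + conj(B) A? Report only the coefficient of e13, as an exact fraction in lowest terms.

first term: -9 - e1 - 1/2*e2 - 1/2*e3 + 9/2*e12 + 9/2*e13 + 18*e23 + 2*e123
second term: -9 - e1 + 1/2*e2 + 1/2*e3 + 9/2*e12 + 9/2*e13 + 18*e23 + 2*e123
Answer: 9


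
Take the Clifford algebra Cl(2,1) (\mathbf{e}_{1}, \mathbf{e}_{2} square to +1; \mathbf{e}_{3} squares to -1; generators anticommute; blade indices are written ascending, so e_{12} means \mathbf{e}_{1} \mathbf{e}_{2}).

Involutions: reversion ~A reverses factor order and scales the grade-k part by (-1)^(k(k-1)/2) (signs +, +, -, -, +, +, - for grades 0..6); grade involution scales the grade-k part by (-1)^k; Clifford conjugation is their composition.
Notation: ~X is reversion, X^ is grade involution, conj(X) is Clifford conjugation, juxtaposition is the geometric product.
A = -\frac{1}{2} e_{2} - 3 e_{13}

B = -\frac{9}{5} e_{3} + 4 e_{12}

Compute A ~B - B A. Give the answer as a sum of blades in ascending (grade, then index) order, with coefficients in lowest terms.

first term: -\frac{37}{5} e_{1} + \frac{129}{10} e_{23}
second term: \frac{17}{5} e_{1} + \frac{111}{10} e_{23}
Answer: -\frac{54}{5} e_{1} + \frac{9}{5} e_{23}


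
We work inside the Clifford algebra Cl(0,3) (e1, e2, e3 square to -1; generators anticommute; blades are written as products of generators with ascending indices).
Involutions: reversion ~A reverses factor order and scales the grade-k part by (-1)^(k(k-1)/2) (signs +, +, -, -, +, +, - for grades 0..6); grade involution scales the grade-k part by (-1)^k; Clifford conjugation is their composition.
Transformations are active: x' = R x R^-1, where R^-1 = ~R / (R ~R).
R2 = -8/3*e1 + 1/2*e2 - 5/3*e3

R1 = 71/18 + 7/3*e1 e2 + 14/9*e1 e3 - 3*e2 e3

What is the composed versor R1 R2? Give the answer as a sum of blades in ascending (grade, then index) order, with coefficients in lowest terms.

Distribute over the terms of R2 (each basis-blade product reordered to ascending indices, repeated generators contracted through their squares):
R1 (-8/3*e1) = -284/27*e1 - 56/9*e2 - 112/27*e3 + 8*e1 e2 e3
R1 (1/2*e2) = -7/6*e1 + 71/36*e2 - 3/2*e3 - 7/9*e1 e2 e3
R1 (-5/3*e3) = 70/27*e1 - 5*e2 - 355/54*e3 - 35/9*e1 e2 e3
Summing the partial products and collecting blades:
Answer: -491/54*e1 - 37/4*e2 - 110/9*e3 + 10/3*e1 e2 e3


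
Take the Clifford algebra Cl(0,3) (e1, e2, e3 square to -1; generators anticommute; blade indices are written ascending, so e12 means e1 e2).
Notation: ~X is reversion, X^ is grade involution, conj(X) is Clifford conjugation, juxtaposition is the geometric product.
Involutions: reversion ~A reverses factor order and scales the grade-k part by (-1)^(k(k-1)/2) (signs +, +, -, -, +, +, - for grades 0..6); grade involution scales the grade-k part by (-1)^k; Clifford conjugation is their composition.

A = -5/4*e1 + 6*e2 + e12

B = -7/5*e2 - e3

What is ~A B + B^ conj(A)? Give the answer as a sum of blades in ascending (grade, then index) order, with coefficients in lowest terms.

first term: 42/5 - 7/5*e1 + 7/4*e12 + 5/4*e13 - 6*e23 + e123
second term: 42/5 - 7/5*e1 - 7/4*e12 - 5/4*e13 + 6*e23 - e123
Answer: 84/5 - 14/5*e1


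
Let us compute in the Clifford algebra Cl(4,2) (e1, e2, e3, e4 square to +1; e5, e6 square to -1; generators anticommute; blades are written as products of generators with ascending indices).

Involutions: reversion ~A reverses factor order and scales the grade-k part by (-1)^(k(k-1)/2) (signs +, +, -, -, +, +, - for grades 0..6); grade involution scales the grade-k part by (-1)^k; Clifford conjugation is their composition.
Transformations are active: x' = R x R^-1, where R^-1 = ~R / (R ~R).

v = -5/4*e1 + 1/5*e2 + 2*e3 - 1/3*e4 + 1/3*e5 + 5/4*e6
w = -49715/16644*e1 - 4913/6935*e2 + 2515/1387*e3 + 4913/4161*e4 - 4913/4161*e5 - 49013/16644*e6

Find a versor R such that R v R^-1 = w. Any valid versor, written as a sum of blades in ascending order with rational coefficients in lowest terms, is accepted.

Equal squares first: v^2 = w^2 = 101/25. Then v + w = -17630/4161*e1 - 3526/6935*e2 + 5289/1387*e3 + 3526/4161*e4 - 3526/4161*e5 - 7052/4161*e6 is a versor taking v to w, provided it is invertible.
Answer: -17630/4161*e1 - 3526/6935*e2 + 5289/1387*e3 + 3526/4161*e4 - 3526/4161*e5 - 7052/4161*e6


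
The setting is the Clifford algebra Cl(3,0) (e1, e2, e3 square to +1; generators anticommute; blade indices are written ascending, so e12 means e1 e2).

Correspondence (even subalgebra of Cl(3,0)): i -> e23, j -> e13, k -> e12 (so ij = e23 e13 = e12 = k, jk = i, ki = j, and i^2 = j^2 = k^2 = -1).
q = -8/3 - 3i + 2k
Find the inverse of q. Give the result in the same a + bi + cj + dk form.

In blades: q = -8/3 + 2*e12 - 3*e23.
With qbar = -8/3 - 2*e12 + 3*e23 (scalar fixed, mapped units negated), q qbar = 181/9 (the sum of squared coefficients), so q^-1 = qbar / (181/9) = -24/181 - 18/181*e12 + 27/181*e23; translating back:
Answer: -24/181 + 27/181*i - 18/181*k


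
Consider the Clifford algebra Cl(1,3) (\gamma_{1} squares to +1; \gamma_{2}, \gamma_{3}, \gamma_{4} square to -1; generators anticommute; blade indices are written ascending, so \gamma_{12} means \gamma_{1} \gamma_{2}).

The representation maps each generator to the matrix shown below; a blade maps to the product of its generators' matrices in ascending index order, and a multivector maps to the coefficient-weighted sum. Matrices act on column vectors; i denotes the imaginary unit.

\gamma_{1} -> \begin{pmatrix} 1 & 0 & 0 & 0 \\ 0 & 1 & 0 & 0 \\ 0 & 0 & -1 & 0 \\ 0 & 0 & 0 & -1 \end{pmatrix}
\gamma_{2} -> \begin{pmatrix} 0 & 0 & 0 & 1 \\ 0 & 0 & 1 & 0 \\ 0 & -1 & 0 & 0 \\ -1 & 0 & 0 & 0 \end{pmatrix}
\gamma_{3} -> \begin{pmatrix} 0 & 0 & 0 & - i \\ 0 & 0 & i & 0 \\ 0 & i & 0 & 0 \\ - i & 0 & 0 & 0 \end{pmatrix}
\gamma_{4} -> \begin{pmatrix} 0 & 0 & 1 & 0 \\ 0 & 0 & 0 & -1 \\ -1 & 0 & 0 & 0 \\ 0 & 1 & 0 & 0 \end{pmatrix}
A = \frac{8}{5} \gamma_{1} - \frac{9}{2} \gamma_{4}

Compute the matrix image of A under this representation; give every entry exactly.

M = (\frac{8}{5})*rho(\gamma_{1}) + (-\frac{9}{2})*rho(\gamma_{4}), summed entrywise:
Answer: \begin{pmatrix} \frac{8}{5} & 0 & - \frac{9}{2} & 0 \\ 0 & \frac{8}{5} & 0 & \frac{9}{2} \\ \frac{9}{2} & 0 & - \frac{8}{5} & 0 \\ 0 & - \frac{9}{2} & 0 & - \frac{8}{5} \end{pmatrix}


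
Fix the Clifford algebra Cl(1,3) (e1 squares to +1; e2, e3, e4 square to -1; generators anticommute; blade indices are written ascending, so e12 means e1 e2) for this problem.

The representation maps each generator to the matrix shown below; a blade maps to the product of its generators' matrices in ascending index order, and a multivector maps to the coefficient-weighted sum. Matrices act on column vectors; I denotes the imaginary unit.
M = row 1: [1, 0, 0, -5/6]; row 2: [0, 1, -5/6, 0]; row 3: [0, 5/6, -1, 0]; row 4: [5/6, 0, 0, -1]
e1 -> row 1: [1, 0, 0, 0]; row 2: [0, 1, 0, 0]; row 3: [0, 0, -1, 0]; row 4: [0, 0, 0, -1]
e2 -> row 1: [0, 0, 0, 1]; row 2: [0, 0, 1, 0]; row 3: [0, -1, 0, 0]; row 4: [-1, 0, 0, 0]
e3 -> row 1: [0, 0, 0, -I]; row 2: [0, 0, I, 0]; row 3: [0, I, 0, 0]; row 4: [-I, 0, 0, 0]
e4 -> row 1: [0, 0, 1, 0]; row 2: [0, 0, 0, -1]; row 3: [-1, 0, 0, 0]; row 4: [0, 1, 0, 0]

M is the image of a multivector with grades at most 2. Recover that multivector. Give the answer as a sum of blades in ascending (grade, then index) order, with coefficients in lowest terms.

Method: the blade images are trace-orthogonal — tr(rho(e_A) rho(e_B)^-1) = 4 if A = B and 0 otherwise — and rho(e_A)^-1 = (e_A)^2 * rho(e_A) with (e_A)^2 = +1 or -1, so the coefficient of e_A in the preimage is (e_A)^2 * tr(M rho(e_A))/4.
Nonzero projections over blades of grade <= 2: e1: (e1)^2 = +1, tr(M rho(e1)) = 4, coefficient 1; e2: (e2)^2 = -1, tr(M rho(e2)) = 10/3, coefficient -5/6. Every other blade of grade <= 2 projects to 0.
Answer: e1 - 5/6*e2


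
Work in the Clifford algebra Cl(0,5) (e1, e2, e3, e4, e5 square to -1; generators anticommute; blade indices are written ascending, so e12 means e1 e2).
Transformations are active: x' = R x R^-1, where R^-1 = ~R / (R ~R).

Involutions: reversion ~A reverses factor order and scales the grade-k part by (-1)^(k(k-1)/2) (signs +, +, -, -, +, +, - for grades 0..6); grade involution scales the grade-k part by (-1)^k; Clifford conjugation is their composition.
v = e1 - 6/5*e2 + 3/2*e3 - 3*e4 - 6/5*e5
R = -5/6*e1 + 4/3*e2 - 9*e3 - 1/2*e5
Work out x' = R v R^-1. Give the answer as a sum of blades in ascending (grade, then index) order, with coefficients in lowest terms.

~R = -5/6*e1 + 4/3*e2 - 9*e3 - 1/2*e5, and R ~R = -1507/18, so R^-1 = ~R / (-1507/18).
R v = 46/3 - 1/3*e12 + 31/4*e13 + 5/2*e14 + 3/2*e15 - 44/5*e23 - 4*e24 - 11/5*e25 + 27*e34 + 231/20*e35 - 3/2*e45
Answer: -1047/1507*e1 + 5362/7535*e2 + 5415/3014*e3 + 3*e4 + 10422/7535*e5


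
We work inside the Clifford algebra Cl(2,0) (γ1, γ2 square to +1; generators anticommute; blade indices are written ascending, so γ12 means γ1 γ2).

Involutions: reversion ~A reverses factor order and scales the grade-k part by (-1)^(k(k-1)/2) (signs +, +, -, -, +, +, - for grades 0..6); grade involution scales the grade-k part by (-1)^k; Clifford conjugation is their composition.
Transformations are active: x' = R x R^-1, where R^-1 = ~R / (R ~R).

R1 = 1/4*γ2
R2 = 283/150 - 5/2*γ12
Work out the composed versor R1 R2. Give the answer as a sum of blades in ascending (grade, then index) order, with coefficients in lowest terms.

Distribute over the terms of R1 (each basis-blade product reordered to ascending indices, repeated generators contracted through their squares):
(1/4*γ2) R2 = 5/8*γ1 + 283/600*γ2
Answer: 5/8*γ1 + 283/600*γ2


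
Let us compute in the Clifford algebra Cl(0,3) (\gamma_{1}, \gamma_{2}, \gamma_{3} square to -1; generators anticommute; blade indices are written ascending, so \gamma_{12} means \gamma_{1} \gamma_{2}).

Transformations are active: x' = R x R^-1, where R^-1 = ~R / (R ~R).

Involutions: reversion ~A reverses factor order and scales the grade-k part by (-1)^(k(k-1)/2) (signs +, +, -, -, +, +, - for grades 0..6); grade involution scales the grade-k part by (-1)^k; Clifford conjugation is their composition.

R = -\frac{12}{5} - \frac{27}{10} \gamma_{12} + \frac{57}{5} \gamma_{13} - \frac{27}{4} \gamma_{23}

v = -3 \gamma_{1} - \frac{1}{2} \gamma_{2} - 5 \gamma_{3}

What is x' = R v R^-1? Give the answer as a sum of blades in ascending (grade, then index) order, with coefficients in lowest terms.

~R = -\frac{12}{5} + \frac{27}{10} \gamma_{12} - \frac{57}{5} \gamma_{13} + \frac{27}{4} \gamma_{23}, and R ~R = \frac{75429}{400}, so R^-1 = ~R / (\frac{75429}{400}).
R v = \frac{1257}{20} \gamma_{1} - \frac{489}{20} \gamma_{2} - \frac{753}{40} \gamma_{3} + \frac{789}{20} \gamma_{123}
Answer: -\frac{11935}{8381} \gamma_{1} - \frac{61139}{16762} \gamma_{2} + \frac{1257}{289} \gamma_{3}


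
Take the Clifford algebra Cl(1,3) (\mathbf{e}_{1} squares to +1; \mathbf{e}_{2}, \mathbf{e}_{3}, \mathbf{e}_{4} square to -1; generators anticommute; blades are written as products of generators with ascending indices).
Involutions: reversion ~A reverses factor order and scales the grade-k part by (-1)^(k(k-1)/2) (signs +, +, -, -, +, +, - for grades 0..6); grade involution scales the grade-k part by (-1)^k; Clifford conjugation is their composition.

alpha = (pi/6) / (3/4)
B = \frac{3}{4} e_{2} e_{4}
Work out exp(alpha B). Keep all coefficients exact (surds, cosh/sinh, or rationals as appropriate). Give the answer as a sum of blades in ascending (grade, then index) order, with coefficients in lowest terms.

B^2 = (\frac{3}{4})^2*(e_{2} e_{4})^2 = \frac{9}{16}*(-1) = -\frac{9}{16} (a basis 2-blade squares to minus the product of its generators' squares).
B^2 = -\frac{9}{16} — since the square is negative, the closed form is circular: l = \frac{3}{4}, alpha*l = \frac{\pi}{6}, so exp(alpha B) = cos(\frac{\pi}{6}) + (sin(\frac{\pi}{6})/(\frac{3}{4}))*B = \frac{\sqrt{3}}{2} + (\frac{2}{3})*B.
Answer: \frac{\sqrt{3}}{2} + \frac{1}{2} e_{2} e_{4}


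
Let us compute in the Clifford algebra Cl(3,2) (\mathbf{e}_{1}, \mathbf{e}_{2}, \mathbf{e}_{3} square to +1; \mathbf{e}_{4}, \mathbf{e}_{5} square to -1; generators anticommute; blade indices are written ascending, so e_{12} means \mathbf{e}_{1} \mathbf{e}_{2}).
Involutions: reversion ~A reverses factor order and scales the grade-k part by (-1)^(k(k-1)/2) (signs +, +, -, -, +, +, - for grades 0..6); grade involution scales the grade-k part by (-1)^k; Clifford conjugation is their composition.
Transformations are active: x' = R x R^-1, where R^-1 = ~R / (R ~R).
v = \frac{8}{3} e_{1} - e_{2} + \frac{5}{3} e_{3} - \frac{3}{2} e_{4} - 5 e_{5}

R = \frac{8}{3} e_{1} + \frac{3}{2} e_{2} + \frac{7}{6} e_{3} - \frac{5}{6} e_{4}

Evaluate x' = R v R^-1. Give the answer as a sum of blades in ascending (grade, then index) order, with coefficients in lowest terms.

~R = \frac{8}{3} e_{1} + \frac{3}{2} e_{2} + \frac{7}{6} e_{3} - \frac{5}{6} e_{4}, and R ~R = \frac{361}{36}, so R^-1 = ~R / (\frac{361}{36}).
R v = \frac{227}{36} - \frac{20}{3} e_{12} + \frac{4}{3} e_{13} - \frac{16}{9} e_{14} - \frac{40}{3} e_{15} + \frac{11}{3} e_{23} - \frac{37}{12} e_{24} - \frac{15}{2} e_{25} - \frac{13}{36} e_{34} - \frac{35}{6} e_{35} + \frac{25}{6} e_{45}
Answer: \frac{248}{361} e_{1} + \frac{1042}{361} e_{2} - \frac{72}{361} e_{3} + \frac{979}{2166} e_{4} + 5 e_{5}


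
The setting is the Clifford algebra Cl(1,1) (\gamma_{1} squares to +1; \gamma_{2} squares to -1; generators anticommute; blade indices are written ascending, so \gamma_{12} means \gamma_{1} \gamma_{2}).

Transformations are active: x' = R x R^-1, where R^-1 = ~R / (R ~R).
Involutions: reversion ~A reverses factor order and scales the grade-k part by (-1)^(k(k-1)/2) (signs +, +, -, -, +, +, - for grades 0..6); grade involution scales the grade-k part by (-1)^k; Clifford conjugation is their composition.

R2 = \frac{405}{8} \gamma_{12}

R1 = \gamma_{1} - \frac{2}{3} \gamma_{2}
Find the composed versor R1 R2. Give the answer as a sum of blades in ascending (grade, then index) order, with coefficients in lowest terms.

Distribute over the terms of R2 (each basis-blade product reordered to ascending indices, repeated generators contracted through their squares):
R1 (\frac{405}{8} \gamma_{12}) = -\frac{135}{4} \gamma_{1} + \frac{405}{8} \gamma_{2}
Answer: -\frac{135}{4} \gamma_{1} + \frac{405}{8} \gamma_{2}


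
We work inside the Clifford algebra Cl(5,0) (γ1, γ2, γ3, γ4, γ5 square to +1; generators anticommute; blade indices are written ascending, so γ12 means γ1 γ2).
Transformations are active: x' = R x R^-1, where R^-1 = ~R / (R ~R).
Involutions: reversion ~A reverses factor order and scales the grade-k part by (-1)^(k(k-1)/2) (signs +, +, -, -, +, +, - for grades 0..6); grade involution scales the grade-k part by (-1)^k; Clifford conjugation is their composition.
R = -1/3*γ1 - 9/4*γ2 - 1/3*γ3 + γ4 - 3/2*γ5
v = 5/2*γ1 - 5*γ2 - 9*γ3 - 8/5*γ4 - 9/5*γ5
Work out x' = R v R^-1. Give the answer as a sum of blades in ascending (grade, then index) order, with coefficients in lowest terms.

~R = -1/3*γ1 - 9/4*γ2 - 1/3*γ3 + γ4 - 3/2*γ5, and R ~R = 1229/144, so R^-1 = ~R / (1229/144).
R v = 871/60 + 175/24*γ12 + 23/6*γ13 - 59/30*γ14 + 87/20*γ15 + 223/12*γ23 + 43/5*γ24 - 69/20*γ25 + 143/15*γ34 - 129/10*γ35 - 21/5*γ45
Answer: -44661/12290*γ1 - 16309/6145*γ2 + 48337/6145*γ3 + 30736/6145*γ4 - 4059/1229*γ5


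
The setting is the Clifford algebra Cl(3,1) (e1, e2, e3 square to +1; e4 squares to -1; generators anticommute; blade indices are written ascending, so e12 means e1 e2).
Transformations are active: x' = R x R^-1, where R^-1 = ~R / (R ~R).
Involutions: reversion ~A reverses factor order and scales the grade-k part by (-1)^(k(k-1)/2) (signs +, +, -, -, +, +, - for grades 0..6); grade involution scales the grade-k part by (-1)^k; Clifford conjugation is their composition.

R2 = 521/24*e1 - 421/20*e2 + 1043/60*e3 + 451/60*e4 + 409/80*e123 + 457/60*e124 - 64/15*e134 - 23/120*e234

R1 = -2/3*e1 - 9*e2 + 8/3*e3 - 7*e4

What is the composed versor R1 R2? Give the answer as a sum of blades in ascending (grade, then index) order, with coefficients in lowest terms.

Distribute over the terms of R1 (each basis-blade product reordered to ascending indices, repeated generators contracted through their squares):
(-2/3*e1) R2 = -521/36 + 421/30*e12 - 1043/90*e13 - 451/90*e14 - 409/120*e23 - 457/90*e24 + 128/45*e34 + 23/180*e1234
(-9*e2) R2 = 3789/20 + 1563/8*e12 + 3681/80*e13 + 1371/20*e14 - 3129/20*e23 - 1353/20*e24 + 69/40*e34 - 192/5*e1234
(8/3*e3) R2 = 2086/45 + 409/30*e12 - 521/9*e13 + 512/45*e14 + 842/15*e23 + 23/45*e24 + 902/45*e34 + 914/45*e1234
(-7*e4) R2 = 3157/60 + 3199/60*e12 - 448/15*e13 + 3647/24*e14 - 161/120*e23 - 2947/20*e24 + 7301/60*e34 + 2863/80*e1234
Summing the partial products and collecting blades:
Answer: 5479/20 + 33163/120*e12 - 38399/720*e13 + 1815/8*e14 - 1576/15*e23 - 6587/30*e24 + 52667/360*e34 + 2567/144*e1234


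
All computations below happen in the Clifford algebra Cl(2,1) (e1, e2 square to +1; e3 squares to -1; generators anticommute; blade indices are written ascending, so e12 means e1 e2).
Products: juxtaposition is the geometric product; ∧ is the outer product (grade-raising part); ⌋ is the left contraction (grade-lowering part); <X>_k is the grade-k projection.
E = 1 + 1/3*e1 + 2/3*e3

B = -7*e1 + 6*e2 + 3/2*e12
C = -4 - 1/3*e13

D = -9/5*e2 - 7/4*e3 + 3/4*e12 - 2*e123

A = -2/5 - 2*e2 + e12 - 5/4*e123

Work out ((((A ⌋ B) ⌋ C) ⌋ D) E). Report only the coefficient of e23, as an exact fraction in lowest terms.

step 1: -27/2 + 29/5*e1 - 12/5*e2 - 3/5*e12
step 2: 54 - 29/15*e3 + 9/2*e13
step 3: -203/60 - 441/5*e2 - 189/2*e3 + 1099/30*e12 - 108*e123
step 4: 3577/60 - 203/180*e1 - 9037/90*e2 - 4354/45*e3 + 4141/30*e12 + 63/2*e13 - 474/5*e23 - 3761/45*e123
Answer: -474/5
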